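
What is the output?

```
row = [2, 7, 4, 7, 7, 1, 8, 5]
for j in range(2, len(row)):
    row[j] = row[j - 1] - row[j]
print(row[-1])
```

j=2: row[2] = 7-4 = 3 → [2, 7, 3, 7, 7, 1, 8, 5]
j=3: row[3] = 3-7 = -4 → [2, 7, 3, -4, 7, 1, 8, 5]
j=4: row[4] = (-4)-7 = -11 → [2, 7, 3, -4, -11, 1, 8, 5]
j=5: row[5] = (-11)-1 = -12 → [2, 7, 3, -4, -11, -12, 8, 5]
j=6: row[6] = (-12)-8 = -20 → [2, 7, 3, -4, -11, -12, -20, 5]
j=7: row[7] = (-20)-5 = -25 → [2, 7, 3, -4, -11, -12, -20, -25]

-25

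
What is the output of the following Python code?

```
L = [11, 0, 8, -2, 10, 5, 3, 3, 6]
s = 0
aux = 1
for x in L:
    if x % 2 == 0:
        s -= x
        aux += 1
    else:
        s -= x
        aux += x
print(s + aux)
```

-16

x=11: not even, s = 0-11 = -11; aux=12
x=0: even, s = (-11)-0 = -11; aux=13
x=8: even, s = (-11)-8 = -19; aux=14
x=-2: even, s = (-19)-(-2) = -17; aux=15
x=10: even, s = (-17)-10 = -27; aux=16
x=5: not even, s = (-27)-5 = -32; aux=21
x=3: not even, s = (-32)-3 = -35; aux=24
x=3: not even, s = (-35)-3 = -38; aux=27
x=6: even, s = (-38)-6 = -44; aux=28
s+aux = (-44)+28 = -16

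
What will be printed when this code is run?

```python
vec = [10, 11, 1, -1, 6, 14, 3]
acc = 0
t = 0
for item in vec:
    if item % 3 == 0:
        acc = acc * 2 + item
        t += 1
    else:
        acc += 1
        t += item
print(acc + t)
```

70

item=10: not %3==0, acc = 0+1 = 1; t=10
item=11: not %3==0, acc = 1+1 = 2; t=21
item=1: not %3==0, acc = 2+1 = 3; t=22
item=-1: not %3==0, acc = 3+1 = 4; t=21
item=6: %3==0, acc = 4*2+6 = 14; t=22
item=14: not %3==0, acc = 14+1 = 15; t=36
item=3: %3==0, acc = 15*2+3 = 33; t=37
acc+t = 33+37 = 70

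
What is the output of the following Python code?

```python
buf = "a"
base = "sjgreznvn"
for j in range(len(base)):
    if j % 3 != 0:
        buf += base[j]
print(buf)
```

j=0: skip
j=1: add 'j' → 'aj'
j=2: add 'g' → 'ajg'
j=3: skip
j=4: add 'e' → 'ajge'
j=5: add 'z' → 'ajgez'
j=6: skip
j=7: add 'v' → 'ajgezv'
j=8: add 'n' → 'ajgezvn'

ajgezvn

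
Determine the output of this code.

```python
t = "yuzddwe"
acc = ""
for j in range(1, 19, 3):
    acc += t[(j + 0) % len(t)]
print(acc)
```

udydez

j=1: add t[1]='u' → 'u'
j=4: add t[4]='d' → 'ud'
j=7: add t[0]='y' → 'udy'
j=10: add t[3]='d' → 'udyd'
j=13: add t[6]='e' → 'udyde'
j=16: add t[2]='z' → 'udydez'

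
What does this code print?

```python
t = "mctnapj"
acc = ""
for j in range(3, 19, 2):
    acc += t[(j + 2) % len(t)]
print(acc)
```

pmtajcnp

j=3: add t[5]='p' → 'p'
j=5: add t[0]='m' → 'pm'
j=7: add t[2]='t' → 'pmt'
j=9: add t[4]='a' → 'pmta'
j=11: add t[6]='j' → 'pmtaj'
j=13: add t[1]='c' → 'pmtajc'
j=15: add t[3]='n' → 'pmtajcn'
j=17: add t[5]='p' → 'pmtajcnp'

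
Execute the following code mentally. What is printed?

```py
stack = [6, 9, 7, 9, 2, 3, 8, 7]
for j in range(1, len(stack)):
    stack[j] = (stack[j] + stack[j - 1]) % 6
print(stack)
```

j=1: stack[1] = (9+6)%6 = 3 → [6, 3, 7, 9, 2, 3, 8, 7]
j=2: stack[2] = (7+3)%6 = 4 → [6, 3, 4, 9, 2, 3, 8, 7]
j=3: stack[3] = (9+4)%6 = 1 → [6, 3, 4, 1, 2, 3, 8, 7]
j=4: stack[4] = (2+1)%6 = 3 → [6, 3, 4, 1, 3, 3, 8, 7]
j=5: stack[5] = (3+3)%6 = 0 → [6, 3, 4, 1, 3, 0, 8, 7]
j=6: stack[6] = (8+0)%6 = 2 → [6, 3, 4, 1, 3, 0, 2, 7]
j=7: stack[7] = (7+2)%6 = 3 → [6, 3, 4, 1, 3, 0, 2, 3]

[6, 3, 4, 1, 3, 0, 2, 3]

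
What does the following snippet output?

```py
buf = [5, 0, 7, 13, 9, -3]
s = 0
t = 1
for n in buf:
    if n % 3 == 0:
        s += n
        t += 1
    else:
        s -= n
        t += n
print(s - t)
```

-48

n=5: not %3==0, s = 0-5 = -5; t=6
n=0: %3==0, s = (-5)+0 = -5; t=7
n=7: not %3==0, s = (-5)-7 = -12; t=14
n=13: not %3==0, s = (-12)-13 = -25; t=27
n=9: %3==0, s = (-25)+9 = -16; t=28
n=-3: %3==0, s = (-16)+(-3) = -19; t=29
s-t = (-19)-29 = -48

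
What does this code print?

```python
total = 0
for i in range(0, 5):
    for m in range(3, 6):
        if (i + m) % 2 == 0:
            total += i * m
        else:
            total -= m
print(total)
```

i=0,m=3: odd sum, total = 0-3 = -3
i=0,m=4: even sum, total = (-3)+0 = -3
i=0,m=5: odd sum, total = (-3)-5 = -8
i=1,m=3: even sum, total = (-8)+3 = -5
i=1,m=4: odd sum, total = (-5)-4 = -9
i=1,m=5: even sum, total = (-9)+5 = -4
i=2,m=3: odd sum, total = (-4)-3 = -7
i=2,m=4: even sum, total = (-7)+8 = 1
i=2,m=5: odd sum, total = 1-5 = -4
i=3,m=3: even sum, total = (-4)+9 = 5
i=3,m=4: odd sum, total = 5-4 = 1
i=3,m=5: even sum, total = 1+15 = 16
i=4,m=3: odd sum, total = 16-3 = 13
i=4,m=4: even sum, total = 13+16 = 29
i=4,m=5: odd sum, total = 29-5 = 24

24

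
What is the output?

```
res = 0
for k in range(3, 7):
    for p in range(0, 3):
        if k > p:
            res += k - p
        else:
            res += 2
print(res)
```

k=3,p=0: 3>0, res = 0+3 = 3
k=3,p=1: 3>1, res = 3+2 = 5
k=3,p=2: 3>2, res = 5+1 = 6
k=4,p=0: 4>0, res = 6+4 = 10
k=4,p=1: 4>1, res = 10+3 = 13
k=4,p=2: 4>2, res = 13+2 = 15
k=5,p=0: 5>0, res = 15+5 = 20
k=5,p=1: 5>1, res = 20+4 = 24
k=5,p=2: 5>2, res = 24+3 = 27
k=6,p=0: 6>0, res = 27+6 = 33
k=6,p=1: 6>1, res = 33+5 = 38
k=6,p=2: 6>2, res = 38+4 = 42

42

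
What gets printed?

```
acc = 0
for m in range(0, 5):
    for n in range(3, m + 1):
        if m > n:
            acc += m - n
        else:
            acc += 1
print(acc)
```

3

m=3,n=3: not 3>3, acc = 0+1 = 1
m=4,n=3: 4>3, acc = 1+1 = 2
m=4,n=4: not 4>4, acc = 2+1 = 3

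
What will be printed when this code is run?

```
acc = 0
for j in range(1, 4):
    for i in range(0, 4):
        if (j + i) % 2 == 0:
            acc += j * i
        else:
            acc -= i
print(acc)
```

12

j=1,i=0: odd sum, acc = 0-0 = 0
j=1,i=1: even sum, acc = 0+1 = 1
j=1,i=2: odd sum, acc = 1-2 = -1
j=1,i=3: even sum, acc = (-1)+3 = 2
j=2,i=0: even sum, acc = 2+0 = 2
j=2,i=1: odd sum, acc = 2-1 = 1
j=2,i=2: even sum, acc = 1+4 = 5
j=2,i=3: odd sum, acc = 5-3 = 2
j=3,i=0: odd sum, acc = 2-0 = 2
j=3,i=1: even sum, acc = 2+3 = 5
j=3,i=2: odd sum, acc = 5-2 = 3
j=3,i=3: even sum, acc = 3+9 = 12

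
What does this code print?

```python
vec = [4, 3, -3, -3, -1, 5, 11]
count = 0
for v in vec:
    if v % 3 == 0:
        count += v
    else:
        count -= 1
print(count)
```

-7

v=4: not %3==0, count = 0-1 = -1
v=3: %3==0, count = (-1)+3 = 2
v=-3: %3==0, count = 2+(-3) = -1
v=-3: %3==0, count = (-1)+(-3) = -4
v=-1: not %3==0, count = (-4)-1 = -5
v=5: not %3==0, count = (-5)-1 = -6
v=11: not %3==0, count = (-6)-1 = -7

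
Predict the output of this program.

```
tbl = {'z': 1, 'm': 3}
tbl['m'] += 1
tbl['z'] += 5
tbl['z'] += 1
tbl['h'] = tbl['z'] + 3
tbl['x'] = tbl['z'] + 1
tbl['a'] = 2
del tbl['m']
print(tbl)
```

tbl['m'] = 3+1 = 4 → {'z': 1, 'm': 4}
tbl['z'] = 1+5 = 6 → {'z': 6, 'm': 4}
tbl['z'] = 6+1 = 7 → {'z': 7, 'm': 4}
tbl['h'] = tbl['z']+3 = 10 → {'z': 7, 'm': 4, 'h': 10}
tbl['x'] = tbl['z']+1 = 8 → {'z': 7, 'm': 4, 'h': 10, 'x': 8}
tbl['a'] = 2 → {'z': 7, 'm': 4, 'h': 10, 'x': 8, 'a': 2}
del 'm' → {'z': 7, 'h': 10, 'x': 8, 'a': 2}

{'z': 7, 'h': 10, 'x': 8, 'a': 2}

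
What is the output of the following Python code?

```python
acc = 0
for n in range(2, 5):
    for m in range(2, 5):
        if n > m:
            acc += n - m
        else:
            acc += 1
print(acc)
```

10

n=2,m=2: not 2>2, acc = 0+1 = 1
n=2,m=3: not 2>3, acc = 1+1 = 2
n=2,m=4: not 2>4, acc = 2+1 = 3
n=3,m=2: 3>2, acc = 3+1 = 4
n=3,m=3: not 3>3, acc = 4+1 = 5
n=3,m=4: not 3>4, acc = 5+1 = 6
n=4,m=2: 4>2, acc = 6+2 = 8
n=4,m=3: 4>3, acc = 8+1 = 9
n=4,m=4: not 4>4, acc = 9+1 = 10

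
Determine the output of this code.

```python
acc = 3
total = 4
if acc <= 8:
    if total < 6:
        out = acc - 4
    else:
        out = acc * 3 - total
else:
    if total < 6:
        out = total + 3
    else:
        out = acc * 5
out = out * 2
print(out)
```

-2

acc=3, total=4
acc <= 8 is True; total < 6 is True
→ out = acc - 4 = -1
out = (-1)*2 = -2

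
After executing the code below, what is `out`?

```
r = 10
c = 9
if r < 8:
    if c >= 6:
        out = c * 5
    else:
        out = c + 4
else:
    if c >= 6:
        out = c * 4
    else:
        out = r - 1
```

36

r=10, c=9
r < 8 is False; c >= 6 is True
→ out = c * 4 = 36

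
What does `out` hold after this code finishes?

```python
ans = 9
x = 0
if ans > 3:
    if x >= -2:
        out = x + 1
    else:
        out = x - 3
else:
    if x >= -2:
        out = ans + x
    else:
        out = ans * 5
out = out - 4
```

-3

ans=9, x=0
ans > 3 is True; x >= -2 is True
→ out = x + 1 = 1
out = 1-4 = -3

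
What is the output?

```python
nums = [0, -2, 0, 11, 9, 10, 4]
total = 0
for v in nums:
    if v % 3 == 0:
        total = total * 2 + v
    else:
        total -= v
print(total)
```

-19

v=0: %3==0, total = 0*2+0 = 0
v=-2: not %3==0, total = 0-(-2) = 2
v=0: %3==0, total = 2*2+0 = 4
v=11: not %3==0, total = 4-11 = -7
v=9: %3==0, total = (-7)*2+9 = -5
v=10: not %3==0, total = (-5)-10 = -15
v=4: not %3==0, total = (-15)-4 = -19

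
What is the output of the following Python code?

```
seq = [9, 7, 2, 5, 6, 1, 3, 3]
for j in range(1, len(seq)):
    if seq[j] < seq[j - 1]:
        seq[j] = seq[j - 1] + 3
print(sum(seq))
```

j=1: 7<9, seq[1] = 9+3 = 12 → [9, 12, 2, 5, 6, 1, 3, 3]
j=2: 2<12, seq[2] = 12+3 = 15 → [9, 12, 15, 5, 6, 1, 3, 3]
j=3: 5<15, seq[3] = 15+3 = 18 → [9, 12, 15, 18, 6, 1, 3, 3]
j=4: 6<18, seq[4] = 18+3 = 21 → [9, 12, 15, 18, 21, 1, 3, 3]
j=5: 1<21, seq[5] = 21+3 = 24 → [9, 12, 15, 18, 21, 24, 3, 3]
j=6: 3<24, seq[6] = 24+3 = 27 → [9, 12, 15, 18, 21, 24, 27, 3]
j=7: 3<27, seq[7] = 27+3 = 30 → [9, 12, 15, 18, 21, 24, 27, 30]
sum = 156

156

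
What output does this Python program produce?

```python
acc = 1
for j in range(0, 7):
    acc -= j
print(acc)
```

j=0: acc = 1-0 = 1
j=1: acc = 1-1 = 0
j=2: acc = 0-2 = -2
j=3: acc = (-2)-3 = -5
j=4: acc = (-5)-4 = -9
j=5: acc = (-9)-5 = -14
j=6: acc = (-14)-6 = -20

-20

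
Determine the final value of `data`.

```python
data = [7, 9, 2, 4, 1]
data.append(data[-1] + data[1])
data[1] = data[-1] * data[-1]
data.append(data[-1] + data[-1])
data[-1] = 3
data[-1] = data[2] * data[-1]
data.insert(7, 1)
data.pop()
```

[7, 100, 2, 4, 1, 10, 6]

append data[-1]+data[1] = 1+9 = 10 → [7, 9, 2, 4, 1, 10]
data[1] = data[-1]*data[-1] = 10*10 = 100 → [7, 100, 2, 4, 1, 10]
append data[-1]+data[-1] = 10+10 = 20 → [7, 100, 2, 4, 1, 10, 20]
data[-1] = 3 → [7, 100, 2, 4, 1, 10, 3]
data[-1] = data[2]*data[-1] = 2*3 = 6 → [7, 100, 2, 4, 1, 10, 6]
insert 1 at 7 → [7, 100, 2, 4, 1, 10, 6, 1]
pop() removes 1 → [7, 100, 2, 4, 1, 10, 6]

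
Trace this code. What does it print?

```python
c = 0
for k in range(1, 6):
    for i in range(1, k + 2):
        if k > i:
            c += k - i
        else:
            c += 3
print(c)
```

k=1,i=1: not 1>1, c = 0+3 = 3
k=1,i=2: not 1>2, c = 3+3 = 6
k=2,i=1: 2>1, c = 6+1 = 7
k=2,i=2: not 2>2, c = 7+3 = 10
k=2,i=3: not 2>3, c = 10+3 = 13
k=3,i=1: 3>1, c = 13+2 = 15
k=3,i=2: 3>2, c = 15+1 = 16
k=3,i=3: not 3>3, c = 16+3 = 19
k=3,i=4: not 3>4, c = 19+3 = 22
k=4,i=1: 4>1, c = 22+3 = 25
k=4,i=2: 4>2, c = 25+2 = 27
k=4,i=3: 4>3, c = 27+1 = 28
k=4,i=4: not 4>4, c = 28+3 = 31
k=4,i=5: not 4>5, c = 31+3 = 34
k=5,i=1: 5>1, c = 34+4 = 38
k=5,i=2: 5>2, c = 38+3 = 41
k=5,i=3: 5>3, c = 41+2 = 43
k=5,i=4: 5>4, c = 43+1 = 44
k=5,i=5: not 5>5, c = 44+3 = 47
k=5,i=6: not 5>6, c = 47+3 = 50

50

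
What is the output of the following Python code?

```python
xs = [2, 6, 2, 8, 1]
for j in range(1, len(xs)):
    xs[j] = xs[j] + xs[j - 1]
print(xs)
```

j=1: xs[1] = 6+2 = 8 → [2, 8, 2, 8, 1]
j=2: xs[2] = 2+8 = 10 → [2, 8, 10, 8, 1]
j=3: xs[3] = 8+10 = 18 → [2, 8, 10, 18, 1]
j=4: xs[4] = 1+18 = 19 → [2, 8, 10, 18, 19]

[2, 8, 10, 18, 19]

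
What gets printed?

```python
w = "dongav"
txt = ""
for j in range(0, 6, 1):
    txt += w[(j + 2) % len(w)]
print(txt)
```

ngavdo

j=0: add w[2]='n' → 'n'
j=1: add w[3]='g' → 'ng'
j=2: add w[4]='a' → 'nga'
j=3: add w[5]='v' → 'ngav'
j=4: add w[0]='d' → 'ngavd'
j=5: add w[1]='o' → 'ngavdo'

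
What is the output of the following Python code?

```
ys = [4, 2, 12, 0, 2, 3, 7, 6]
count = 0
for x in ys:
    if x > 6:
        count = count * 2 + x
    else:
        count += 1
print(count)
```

x=4: not >6, count = 0+1 = 1
x=2: not >6, count = 1+1 = 2
x=12: >6, count = 2*2+12 = 16
x=0: not >6, count = 16+1 = 17
x=2: not >6, count = 17+1 = 18
x=3: not >6, count = 18+1 = 19
x=7: >6, count = 19*2+7 = 45
x=6: not >6, count = 45+1 = 46

46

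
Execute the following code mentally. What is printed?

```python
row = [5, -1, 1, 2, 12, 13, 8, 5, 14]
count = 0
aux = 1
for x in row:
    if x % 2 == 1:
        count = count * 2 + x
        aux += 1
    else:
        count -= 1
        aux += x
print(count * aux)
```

4032

x=5: odd, count = 0*2+5 = 5; aux=2
x=-1: odd, count = 5*2+(-1) = 9; aux=3
x=1: odd, count = 9*2+1 = 19; aux=4
x=2: not odd, count = 19-1 = 18; aux=6
x=12: not odd, count = 18-1 = 17; aux=18
x=13: odd, count = 17*2+13 = 47; aux=19
x=8: not odd, count = 47-1 = 46; aux=27
x=5: odd, count = 46*2+5 = 97; aux=28
x=14: not odd, count = 97-1 = 96; aux=42
count*aux = 96*42 = 4032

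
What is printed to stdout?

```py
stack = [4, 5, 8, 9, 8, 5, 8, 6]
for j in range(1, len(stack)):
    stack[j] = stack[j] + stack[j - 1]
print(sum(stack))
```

229

j=1: stack[1] = 5+4 = 9 → [4, 9, 8, 9, 8, 5, 8, 6]
j=2: stack[2] = 8+9 = 17 → [4, 9, 17, 9, 8, 5, 8, 6]
j=3: stack[3] = 9+17 = 26 → [4, 9, 17, 26, 8, 5, 8, 6]
j=4: stack[4] = 8+26 = 34 → [4, 9, 17, 26, 34, 5, 8, 6]
j=5: stack[5] = 5+34 = 39 → [4, 9, 17, 26, 34, 39, 8, 6]
j=6: stack[6] = 8+39 = 47 → [4, 9, 17, 26, 34, 39, 47, 6]
j=7: stack[7] = 6+47 = 53 → [4, 9, 17, 26, 34, 39, 47, 53]
sum = 229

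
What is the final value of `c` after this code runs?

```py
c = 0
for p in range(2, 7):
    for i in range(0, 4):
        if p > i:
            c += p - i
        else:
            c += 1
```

p=2,i=0: 2>0, c = 0+2 = 2
p=2,i=1: 2>1, c = 2+1 = 3
p=2,i=2: not 2>2, c = 3+1 = 4
p=2,i=3: not 2>3, c = 4+1 = 5
p=3,i=0: 3>0, c = 5+3 = 8
p=3,i=1: 3>1, c = 8+2 = 10
p=3,i=2: 3>2, c = 10+1 = 11
p=3,i=3: not 3>3, c = 11+1 = 12
p=4,i=0: 4>0, c = 12+4 = 16
p=4,i=1: 4>1, c = 16+3 = 19
p=4,i=2: 4>2, c = 19+2 = 21
p=4,i=3: 4>3, c = 21+1 = 22
p=5,i=0: 5>0, c = 22+5 = 27
p=5,i=1: 5>1, c = 27+4 = 31
p=5,i=2: 5>2, c = 31+3 = 34
p=5,i=3: 5>3, c = 34+2 = 36
p=6,i=0: 6>0, c = 36+6 = 42
p=6,i=1: 6>1, c = 42+5 = 47
p=6,i=2: 6>2, c = 47+4 = 51
p=6,i=3: 6>3, c = 51+3 = 54

54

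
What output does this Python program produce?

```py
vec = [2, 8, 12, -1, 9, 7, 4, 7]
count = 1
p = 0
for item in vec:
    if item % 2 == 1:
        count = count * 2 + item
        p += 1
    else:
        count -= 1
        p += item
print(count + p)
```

45

item=2: not odd, count = 1-1 = 0; p=2
item=8: not odd, count = 0-1 = -1; p=10
item=12: not odd, count = (-1)-1 = -2; p=22
item=-1: odd, count = (-2)*2+(-1) = -5; p=23
item=9: odd, count = (-5)*2+9 = -1; p=24
item=7: odd, count = (-1)*2+7 = 5; p=25
item=4: not odd, count = 5-1 = 4; p=29
item=7: odd, count = 4*2+7 = 15; p=30
count+p = 15+30 = 45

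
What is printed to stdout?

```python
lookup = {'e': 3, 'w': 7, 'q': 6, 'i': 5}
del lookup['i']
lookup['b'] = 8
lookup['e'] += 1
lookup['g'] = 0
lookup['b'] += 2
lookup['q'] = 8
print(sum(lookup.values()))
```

29

del 'i' → {'e': 3, 'w': 7, 'q': 6}
lookup['b'] = 8 → {'e': 3, 'w': 7, 'q': 6, 'b': 8}
lookup['e'] = 3+1 = 4 → {'e': 4, 'w': 7, 'q': 6, 'b': 8}
lookup['g'] = 0 → {'e': 4, 'w': 7, 'q': 6, 'b': 8, 'g': 0}
lookup['b'] = 8+2 = 10 → {'e': 4, 'w': 7, 'q': 6, 'b': 10, 'g': 0}
lookup['q'] = 8 → {'e': 4, 'w': 7, 'q': 8, 'b': 10, 'g': 0}
sum of values = 29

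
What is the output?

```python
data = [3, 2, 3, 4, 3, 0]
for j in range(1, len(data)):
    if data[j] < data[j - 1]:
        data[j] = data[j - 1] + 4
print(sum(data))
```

78

j=1: 2<3, data[1] = 3+4 = 7 → [3, 7, 3, 4, 3, 0]
j=2: 3<7, data[2] = 7+4 = 11 → [3, 7, 11, 4, 3, 0]
j=3: 4<11, data[3] = 11+4 = 15 → [3, 7, 11, 15, 3, 0]
j=4: 3<15, data[4] = 15+4 = 19 → [3, 7, 11, 15, 19, 0]
j=5: 0<19, data[5] = 19+4 = 23 → [3, 7, 11, 15, 19, 23]
sum = 78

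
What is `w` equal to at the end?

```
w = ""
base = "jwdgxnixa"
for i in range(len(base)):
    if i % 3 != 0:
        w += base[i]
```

'wdxnxa'

i=0: skip
i=1: add 'w' → 'w'
i=2: add 'd' → 'wd'
i=3: skip
i=4: add 'x' → 'wdx'
i=5: add 'n' → 'wdxn'
i=6: skip
i=7: add 'x' → 'wdxnx'
i=8: add 'a' → 'wdxnxa'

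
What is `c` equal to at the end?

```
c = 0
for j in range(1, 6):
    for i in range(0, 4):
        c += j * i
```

90

j=1,i=0: c = 0+0 = 0
j=1,i=1: c = 0+1 = 1
j=1,i=2: c = 1+2 = 3
j=1,i=3: c = 3+3 = 6
j=2,i=0: c = 6+0 = 6
j=2,i=1: c = 6+2 = 8
j=2,i=2: c = 8+4 = 12
j=2,i=3: c = 12+6 = 18
j=3,i=0: c = 18+0 = 18
j=3,i=1: c = 18+3 = 21
j=3,i=2: c = 21+6 = 27
j=3,i=3: c = 27+9 = 36
j=4,i=0: c = 36+0 = 36
j=4,i=1: c = 36+4 = 40
j=4,i=2: c = 40+8 = 48
j=4,i=3: c = 48+12 = 60
j=5,i=0: c = 60+0 = 60
j=5,i=1: c = 60+5 = 65
j=5,i=2: c = 65+10 = 75
j=5,i=3: c = 75+15 = 90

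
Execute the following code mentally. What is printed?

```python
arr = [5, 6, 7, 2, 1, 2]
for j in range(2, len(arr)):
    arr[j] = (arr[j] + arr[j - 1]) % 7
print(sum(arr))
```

24

j=2: arr[2] = (7+6)%7 = 6 → [5, 6, 6, 2, 1, 2]
j=3: arr[3] = (2+6)%7 = 1 → [5, 6, 6, 1, 1, 2]
j=4: arr[4] = (1+1)%7 = 2 → [5, 6, 6, 1, 2, 2]
j=5: arr[5] = (2+2)%7 = 4 → [5, 6, 6, 1, 2, 4]
sum = 24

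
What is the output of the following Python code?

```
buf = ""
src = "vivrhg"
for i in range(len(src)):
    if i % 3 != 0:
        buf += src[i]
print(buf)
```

ivhg

i=0: skip
i=1: add 'i' → 'i'
i=2: add 'v' → 'iv'
i=3: skip
i=4: add 'h' → 'ivh'
i=5: add 'g' → 'ivhg'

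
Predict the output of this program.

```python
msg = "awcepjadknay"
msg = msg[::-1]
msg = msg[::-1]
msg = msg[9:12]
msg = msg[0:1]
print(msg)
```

reverse → 'yankdajpecwa'
reverse → 'awcepjadknay'
slice [9:12] → 'nay'
slice [0:1] → 'n'

n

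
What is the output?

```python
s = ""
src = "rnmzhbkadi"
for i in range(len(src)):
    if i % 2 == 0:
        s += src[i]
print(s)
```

i=0: add 'r' → 'r'
i=1: skip
i=2: add 'm' → 'rm'
i=3: skip
i=4: add 'h' → 'rmh'
i=5: skip
i=6: add 'k' → 'rmhk'
i=7: skip
i=8: add 'd' → 'rmhkd'
i=9: skip

rmhkd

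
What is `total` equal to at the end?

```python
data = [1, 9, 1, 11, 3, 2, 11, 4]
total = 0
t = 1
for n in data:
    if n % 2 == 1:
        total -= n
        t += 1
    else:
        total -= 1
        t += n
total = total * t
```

-494

n=1: odd, total = 0-1 = -1; t=2
n=9: odd, total = (-1)-9 = -10; t=3
n=1: odd, total = (-10)-1 = -11; t=4
n=11: odd, total = (-11)-11 = -22; t=5
n=3: odd, total = (-22)-3 = -25; t=6
n=2: not odd, total = (-25)-1 = -26; t=8
n=11: odd, total = (-26)-11 = -37; t=9
n=4: not odd, total = (-37)-1 = -38; t=13
total*t = (-38)*13 = -494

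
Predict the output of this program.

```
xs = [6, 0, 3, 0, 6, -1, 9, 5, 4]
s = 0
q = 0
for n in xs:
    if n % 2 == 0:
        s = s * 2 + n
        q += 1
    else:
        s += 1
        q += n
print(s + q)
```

n=6: even, s = 0*2+6 = 6; q=1
n=0: even, s = 6*2+0 = 12; q=2
n=3: not even, s = 12+1 = 13; q=5
n=0: even, s = 13*2+0 = 26; q=6
n=6: even, s = 26*2+6 = 58; q=7
n=-1: not even, s = 58+1 = 59; q=6
n=9: not even, s = 59+1 = 60; q=15
n=5: not even, s = 60+1 = 61; q=20
n=4: even, s = 61*2+4 = 126; q=21
s+q = 126+21 = 147

147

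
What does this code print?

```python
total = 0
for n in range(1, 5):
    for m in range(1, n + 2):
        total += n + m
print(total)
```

n=1,m=1: total = 0+2 = 2
n=1,m=2: total = 2+3 = 5
n=2,m=1: total = 5+3 = 8
n=2,m=2: total = 8+4 = 12
n=2,m=3: total = 12+5 = 17
n=3,m=1: total = 17+4 = 21
n=3,m=2: total = 21+5 = 26
n=3,m=3: total = 26+6 = 32
n=3,m=4: total = 32+7 = 39
n=4,m=1: total = 39+5 = 44
n=4,m=2: total = 44+6 = 50
n=4,m=3: total = 50+7 = 57
n=4,m=4: total = 57+8 = 65
n=4,m=5: total = 65+9 = 74

74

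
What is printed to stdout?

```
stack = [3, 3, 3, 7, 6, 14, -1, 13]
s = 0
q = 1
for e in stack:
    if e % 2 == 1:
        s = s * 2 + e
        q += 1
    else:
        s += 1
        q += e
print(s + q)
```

e=3: odd, s = 0*2+3 = 3; q=2
e=3: odd, s = 3*2+3 = 9; q=3
e=3: odd, s = 9*2+3 = 21; q=4
e=7: odd, s = 21*2+7 = 49; q=5
e=6: not odd, s = 49+1 = 50; q=11
e=14: not odd, s = 50+1 = 51; q=25
e=-1: odd, s = 51*2+(-1) = 101; q=26
e=13: odd, s = 101*2+13 = 215; q=27
s+q = 215+27 = 242

242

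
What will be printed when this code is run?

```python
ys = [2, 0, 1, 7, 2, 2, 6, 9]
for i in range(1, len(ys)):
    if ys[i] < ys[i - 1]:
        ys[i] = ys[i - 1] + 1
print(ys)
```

[2, 3, 4, 7, 8, 9, 10, 11]

i=1: 0<2, ys[1] = 2+1 = 3 → [2, 3, 1, 7, 2, 2, 6, 9]
i=2: 1<3, ys[2] = 3+1 = 4 → [2, 3, 4, 7, 2, 2, 6, 9]
i=3: 7>=4, unchanged → [2, 3, 4, 7, 2, 2, 6, 9]
i=4: 2<7, ys[4] = 7+1 = 8 → [2, 3, 4, 7, 8, 2, 6, 9]
i=5: 2<8, ys[5] = 8+1 = 9 → [2, 3, 4, 7, 8, 9, 6, 9]
i=6: 6<9, ys[6] = 9+1 = 10 → [2, 3, 4, 7, 8, 9, 10, 9]
i=7: 9<10, ys[7] = 10+1 = 11 → [2, 3, 4, 7, 8, 9, 10, 11]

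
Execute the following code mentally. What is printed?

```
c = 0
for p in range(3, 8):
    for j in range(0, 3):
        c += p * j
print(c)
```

75

p=3,j=0: c = 0+0 = 0
p=3,j=1: c = 0+3 = 3
p=3,j=2: c = 3+6 = 9
p=4,j=0: c = 9+0 = 9
p=4,j=1: c = 9+4 = 13
p=4,j=2: c = 13+8 = 21
p=5,j=0: c = 21+0 = 21
p=5,j=1: c = 21+5 = 26
p=5,j=2: c = 26+10 = 36
p=6,j=0: c = 36+0 = 36
p=6,j=1: c = 36+6 = 42
p=6,j=2: c = 42+12 = 54
p=7,j=0: c = 54+0 = 54
p=7,j=1: c = 54+7 = 61
p=7,j=2: c = 61+14 = 75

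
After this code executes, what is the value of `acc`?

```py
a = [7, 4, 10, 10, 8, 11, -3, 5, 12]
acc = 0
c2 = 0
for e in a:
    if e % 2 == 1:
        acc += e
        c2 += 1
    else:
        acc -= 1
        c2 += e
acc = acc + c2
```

63

e=7: odd, acc = 0+7 = 7; c2=1
e=4: not odd, acc = 7-1 = 6; c2=5
e=10: not odd, acc = 6-1 = 5; c2=15
e=10: not odd, acc = 5-1 = 4; c2=25
e=8: not odd, acc = 4-1 = 3; c2=33
e=11: odd, acc = 3+11 = 14; c2=34
e=-3: odd, acc = 14+(-3) = 11; c2=35
e=5: odd, acc = 11+5 = 16; c2=36
e=12: not odd, acc = 16-1 = 15; c2=48
acc+c2 = 15+48 = 63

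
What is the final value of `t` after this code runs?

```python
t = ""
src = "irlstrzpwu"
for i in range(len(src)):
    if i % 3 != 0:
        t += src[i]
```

i=0: skip
i=1: add 'r' → 'r'
i=2: add 'l' → 'rl'
i=3: skip
i=4: add 't' → 'rlt'
i=5: add 'r' → 'rltr'
i=6: skip
i=7: add 'p' → 'rltrp'
i=8: add 'w' → 'rltrpw'
i=9: skip

'rltrpw'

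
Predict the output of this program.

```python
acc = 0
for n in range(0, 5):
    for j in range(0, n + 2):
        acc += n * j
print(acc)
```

105

n=0,j=0: acc = 0+0 = 0
n=0,j=1: acc = 0+0 = 0
n=1,j=0: acc = 0+0 = 0
n=1,j=1: acc = 0+1 = 1
n=1,j=2: acc = 1+2 = 3
n=2,j=0: acc = 3+0 = 3
n=2,j=1: acc = 3+2 = 5
n=2,j=2: acc = 5+4 = 9
n=2,j=3: acc = 9+6 = 15
n=3,j=0: acc = 15+0 = 15
n=3,j=1: acc = 15+3 = 18
n=3,j=2: acc = 18+6 = 24
n=3,j=3: acc = 24+9 = 33
n=3,j=4: acc = 33+12 = 45
n=4,j=0: acc = 45+0 = 45
n=4,j=1: acc = 45+4 = 49
n=4,j=2: acc = 49+8 = 57
n=4,j=3: acc = 57+12 = 69
n=4,j=4: acc = 69+16 = 85
n=4,j=5: acc = 85+20 = 105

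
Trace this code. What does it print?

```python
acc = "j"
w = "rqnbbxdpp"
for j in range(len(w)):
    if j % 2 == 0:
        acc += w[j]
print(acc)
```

jrnbdp

j=0: add 'r' → 'jr'
j=1: skip
j=2: add 'n' → 'jrn'
j=3: skip
j=4: add 'b' → 'jrnb'
j=5: skip
j=6: add 'd' → 'jrnbd'
j=7: skip
j=8: add 'p' → 'jrnbdp'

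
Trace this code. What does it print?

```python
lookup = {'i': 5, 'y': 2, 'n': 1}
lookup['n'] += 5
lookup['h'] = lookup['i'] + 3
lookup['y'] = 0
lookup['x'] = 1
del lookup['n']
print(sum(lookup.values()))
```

14

lookup['n'] = 1+5 = 6 → {'i': 5, 'y': 2, 'n': 6}
lookup['h'] = lookup['i']+3 = 8 → {'i': 5, 'y': 2, 'n': 6, 'h': 8}
lookup['y'] = 0 → {'i': 5, 'y': 0, 'n': 6, 'h': 8}
lookup['x'] = 1 → {'i': 5, 'y': 0, 'n': 6, 'h': 8, 'x': 1}
del 'n' → {'i': 5, 'y': 0, 'h': 8, 'x': 1}
sum of values = 14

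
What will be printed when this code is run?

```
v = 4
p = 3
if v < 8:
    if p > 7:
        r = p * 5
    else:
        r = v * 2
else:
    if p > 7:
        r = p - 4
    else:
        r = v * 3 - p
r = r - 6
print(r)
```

v=4, p=3
v < 8 is True; p > 7 is False
→ r = v * 2 = 8
r = 8-6 = 2

2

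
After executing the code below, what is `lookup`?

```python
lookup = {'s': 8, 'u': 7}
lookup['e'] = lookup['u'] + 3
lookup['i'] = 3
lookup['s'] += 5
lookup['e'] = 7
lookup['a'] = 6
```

{'s': 13, 'u': 7, 'e': 7, 'i': 3, 'a': 6}

lookup['e'] = lookup['u']+3 = 10 → {'s': 8, 'u': 7, 'e': 10}
lookup['i'] = 3 → {'s': 8, 'u': 7, 'e': 10, 'i': 3}
lookup['s'] = 8+5 = 13 → {'s': 13, 'u': 7, 'e': 10, 'i': 3}
lookup['e'] = 7 → {'s': 13, 'u': 7, 'e': 7, 'i': 3}
lookup['a'] = 6 → {'s': 13, 'u': 7, 'e': 7, 'i': 3, 'a': 6}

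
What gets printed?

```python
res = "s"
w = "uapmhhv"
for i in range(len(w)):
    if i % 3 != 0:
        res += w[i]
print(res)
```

saphh

i=0: skip
i=1: add 'a' → 'sa'
i=2: add 'p' → 'sap'
i=3: skip
i=4: add 'h' → 'saph'
i=5: add 'h' → 'saphh'
i=6: skip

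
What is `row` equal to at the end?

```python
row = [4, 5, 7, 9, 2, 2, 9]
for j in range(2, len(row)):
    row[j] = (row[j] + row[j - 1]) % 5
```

j=2: row[2] = (7+5)%5 = 2 → [4, 5, 2, 9, 2, 2, 9]
j=3: row[3] = (9+2)%5 = 1 → [4, 5, 2, 1, 2, 2, 9]
j=4: row[4] = (2+1)%5 = 3 → [4, 5, 2, 1, 3, 2, 9]
j=5: row[5] = (2+3)%5 = 0 → [4, 5, 2, 1, 3, 0, 9]
j=6: row[6] = (9+0)%5 = 4 → [4, 5, 2, 1, 3, 0, 4]

[4, 5, 2, 1, 3, 0, 4]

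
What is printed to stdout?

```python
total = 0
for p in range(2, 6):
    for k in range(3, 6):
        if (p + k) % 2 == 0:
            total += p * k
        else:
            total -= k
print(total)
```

64

p=2,k=3: odd sum, total = 0-3 = -3
p=2,k=4: even sum, total = (-3)+8 = 5
p=2,k=5: odd sum, total = 5-5 = 0
p=3,k=3: even sum, total = 0+9 = 9
p=3,k=4: odd sum, total = 9-4 = 5
p=3,k=5: even sum, total = 5+15 = 20
p=4,k=3: odd sum, total = 20-3 = 17
p=4,k=4: even sum, total = 17+16 = 33
p=4,k=5: odd sum, total = 33-5 = 28
p=5,k=3: even sum, total = 28+15 = 43
p=5,k=4: odd sum, total = 43-4 = 39
p=5,k=5: even sum, total = 39+25 = 64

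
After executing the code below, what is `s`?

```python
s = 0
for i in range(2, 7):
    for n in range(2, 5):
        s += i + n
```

105

i=2,n=2: s = 0+4 = 4
i=2,n=3: s = 4+5 = 9
i=2,n=4: s = 9+6 = 15
i=3,n=2: s = 15+5 = 20
i=3,n=3: s = 20+6 = 26
i=3,n=4: s = 26+7 = 33
i=4,n=2: s = 33+6 = 39
i=4,n=3: s = 39+7 = 46
i=4,n=4: s = 46+8 = 54
i=5,n=2: s = 54+7 = 61
i=5,n=3: s = 61+8 = 69
i=5,n=4: s = 69+9 = 78
i=6,n=2: s = 78+8 = 86
i=6,n=3: s = 86+9 = 95
i=6,n=4: s = 95+10 = 105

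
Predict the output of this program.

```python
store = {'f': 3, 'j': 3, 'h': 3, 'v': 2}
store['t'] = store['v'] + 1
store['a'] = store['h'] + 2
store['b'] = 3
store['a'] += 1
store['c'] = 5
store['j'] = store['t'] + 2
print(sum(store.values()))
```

30

store['t'] = store['v']+1 = 3 → {'f': 3, 'j': 3, 'h': 3, 'v': 2, 't': 3}
store['a'] = store['h']+2 = 5 → {'f': 3, 'j': 3, 'h': 3, 'v': 2, 't': 3, 'a': 5}
store['b'] = 3 → {'f': 3, 'j': 3, 'h': 3, 'v': 2, 't': 3, 'a': 5, 'b': 3}
store['a'] = 5+1 = 6 → {'f': 3, 'j': 3, 'h': 3, 'v': 2, 't': 3, 'a': 6, 'b': 3}
store['c'] = 5 → {'f': 3, 'j': 3, 'h': 3, 'v': 2, 't': 3, 'a': 6, 'b': 3, 'c': 5}
store['j'] = store['t']+2 = 5 → {'f': 3, 'j': 5, 'h': 3, 'v': 2, 't': 3, 'a': 6, 'b': 3, 'c': 5}
sum of values = 30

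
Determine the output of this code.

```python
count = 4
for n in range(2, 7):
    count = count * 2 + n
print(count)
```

216

n=2: count = 4*2+2 = 10
n=3: count = 10*2+3 = 23
n=4: count = 23*2+4 = 50
n=5: count = 50*2+5 = 105
n=6: count = 105*2+6 = 216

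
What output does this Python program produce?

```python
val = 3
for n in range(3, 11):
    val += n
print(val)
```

n=3: val = 3+3 = 6
n=4: val = 6+4 = 10
n=5: val = 10+5 = 15
n=6: val = 15+6 = 21
n=7: val = 21+7 = 28
n=8: val = 28+8 = 36
n=9: val = 36+9 = 45
n=10: val = 45+10 = 55

55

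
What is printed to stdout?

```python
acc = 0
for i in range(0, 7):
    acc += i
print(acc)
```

21

i=0: acc = 0+0 = 0
i=1: acc = 0+1 = 1
i=2: acc = 1+2 = 3
i=3: acc = 3+3 = 6
i=4: acc = 6+4 = 10
i=5: acc = 10+5 = 15
i=6: acc = 15+6 = 21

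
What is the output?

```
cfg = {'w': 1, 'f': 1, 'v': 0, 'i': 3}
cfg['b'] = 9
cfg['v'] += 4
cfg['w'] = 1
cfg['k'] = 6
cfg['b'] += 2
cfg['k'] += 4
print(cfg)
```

{'w': 1, 'f': 1, 'v': 4, 'i': 3, 'b': 11, 'k': 10}

cfg['b'] = 9 → {'w': 1, 'f': 1, 'v': 0, 'i': 3, 'b': 9}
cfg['v'] = 0+4 = 4 → {'w': 1, 'f': 1, 'v': 4, 'i': 3, 'b': 9}
cfg['w'] = 1 → {'w': 1, 'f': 1, 'v': 4, 'i': 3, 'b': 9}
cfg['k'] = 6 → {'w': 1, 'f': 1, 'v': 4, 'i': 3, 'b': 9, 'k': 6}
cfg['b'] = 9+2 = 11 → {'w': 1, 'f': 1, 'v': 4, 'i': 3, 'b': 11, 'k': 6}
cfg['k'] = 6+4 = 10 → {'w': 1, 'f': 1, 'v': 4, 'i': 3, 'b': 11, 'k': 10}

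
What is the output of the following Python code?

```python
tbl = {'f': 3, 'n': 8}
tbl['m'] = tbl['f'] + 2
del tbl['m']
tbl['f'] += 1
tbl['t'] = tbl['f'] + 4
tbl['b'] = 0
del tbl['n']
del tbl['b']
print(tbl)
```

{'f': 4, 't': 8}

tbl['m'] = tbl['f']+2 = 5 → {'f': 3, 'n': 8, 'm': 5}
del 'm' → {'f': 3, 'n': 8}
tbl['f'] = 3+1 = 4 → {'f': 4, 'n': 8}
tbl['t'] = tbl['f']+4 = 8 → {'f': 4, 'n': 8, 't': 8}
tbl['b'] = 0 → {'f': 4, 'n': 8, 't': 8, 'b': 0}
del 'n' → {'f': 4, 't': 8, 'b': 0}
del 'b' → {'f': 4, 't': 8}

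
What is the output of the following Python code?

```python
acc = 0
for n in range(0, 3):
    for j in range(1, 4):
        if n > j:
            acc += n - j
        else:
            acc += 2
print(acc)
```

17

n=0,j=1: not 0>1, acc = 0+2 = 2
n=0,j=2: not 0>2, acc = 2+2 = 4
n=0,j=3: not 0>3, acc = 4+2 = 6
n=1,j=1: not 1>1, acc = 6+2 = 8
n=1,j=2: not 1>2, acc = 8+2 = 10
n=1,j=3: not 1>3, acc = 10+2 = 12
n=2,j=1: 2>1, acc = 12+1 = 13
n=2,j=2: not 2>2, acc = 13+2 = 15
n=2,j=3: not 2>3, acc = 15+2 = 17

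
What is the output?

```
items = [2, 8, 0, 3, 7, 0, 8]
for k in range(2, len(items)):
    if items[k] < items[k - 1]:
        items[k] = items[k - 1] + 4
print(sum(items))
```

k=2: 0<8, items[2] = 8+4 = 12 → [2, 8, 12, 3, 7, 0, 8]
k=3: 3<12, items[3] = 12+4 = 16 → [2, 8, 12, 16, 7, 0, 8]
k=4: 7<16, items[4] = 16+4 = 20 → [2, 8, 12, 16, 20, 0, 8]
k=5: 0<20, items[5] = 20+4 = 24 → [2, 8, 12, 16, 20, 24, 8]
k=6: 8<24, items[6] = 24+4 = 28 → [2, 8, 12, 16, 20, 24, 28]
sum = 110

110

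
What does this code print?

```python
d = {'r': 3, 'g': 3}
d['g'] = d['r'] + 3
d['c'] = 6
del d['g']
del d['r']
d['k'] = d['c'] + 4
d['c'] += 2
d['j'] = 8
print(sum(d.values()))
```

d['g'] = d['r']+3 = 6 → {'r': 3, 'g': 6}
d['c'] = 6 → {'r': 3, 'g': 6, 'c': 6}
del 'g' → {'r': 3, 'c': 6}
del 'r' → {'c': 6}
d['k'] = d['c']+4 = 10 → {'c': 6, 'k': 10}
d['c'] = 6+2 = 8 → {'c': 8, 'k': 10}
d['j'] = 8 → {'c': 8, 'k': 10, 'j': 8}
sum of values = 26

26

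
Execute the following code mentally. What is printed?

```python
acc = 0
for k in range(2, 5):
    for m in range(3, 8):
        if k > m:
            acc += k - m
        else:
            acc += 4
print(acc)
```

57

k=2,m=3: not 2>3, acc = 0+4 = 4
k=2,m=4: not 2>4, acc = 4+4 = 8
k=2,m=5: not 2>5, acc = 8+4 = 12
k=2,m=6: not 2>6, acc = 12+4 = 16
k=2,m=7: not 2>7, acc = 16+4 = 20
k=3,m=3: not 3>3, acc = 20+4 = 24
k=3,m=4: not 3>4, acc = 24+4 = 28
k=3,m=5: not 3>5, acc = 28+4 = 32
k=3,m=6: not 3>6, acc = 32+4 = 36
k=3,m=7: not 3>7, acc = 36+4 = 40
k=4,m=3: 4>3, acc = 40+1 = 41
k=4,m=4: not 4>4, acc = 41+4 = 45
k=4,m=5: not 4>5, acc = 45+4 = 49
k=4,m=6: not 4>6, acc = 49+4 = 53
k=4,m=7: not 4>7, acc = 53+4 = 57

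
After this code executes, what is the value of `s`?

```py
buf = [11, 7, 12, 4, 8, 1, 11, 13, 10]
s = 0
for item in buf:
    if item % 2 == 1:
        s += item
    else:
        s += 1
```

item=11: odd, s = 0+11 = 11
item=7: odd, s = 11+7 = 18
item=12: not odd, s = 18+1 = 19
item=4: not odd, s = 19+1 = 20
item=8: not odd, s = 20+1 = 21
item=1: odd, s = 21+1 = 22
item=11: odd, s = 22+11 = 33
item=13: odd, s = 33+13 = 46
item=10: not odd, s = 46+1 = 47

47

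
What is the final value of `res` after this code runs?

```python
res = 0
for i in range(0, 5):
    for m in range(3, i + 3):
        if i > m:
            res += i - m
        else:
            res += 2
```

i=1,m=3: not 1>3, res = 0+2 = 2
i=2,m=3: not 2>3, res = 2+2 = 4
i=2,m=4: not 2>4, res = 4+2 = 6
i=3,m=3: not 3>3, res = 6+2 = 8
i=3,m=4: not 3>4, res = 8+2 = 10
i=3,m=5: not 3>5, res = 10+2 = 12
i=4,m=3: 4>3, res = 12+1 = 13
i=4,m=4: not 4>4, res = 13+2 = 15
i=4,m=5: not 4>5, res = 15+2 = 17
i=4,m=6: not 4>6, res = 17+2 = 19

19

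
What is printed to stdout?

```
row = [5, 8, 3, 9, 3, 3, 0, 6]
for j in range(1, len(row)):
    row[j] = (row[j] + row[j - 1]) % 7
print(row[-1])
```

j=1: row[1] = (8+5)%7 = 6 → [5, 6, 3, 9, 3, 3, 0, 6]
j=2: row[2] = (3+6)%7 = 2 → [5, 6, 2, 9, 3, 3, 0, 6]
j=3: row[3] = (9+2)%7 = 4 → [5, 6, 2, 4, 3, 3, 0, 6]
j=4: row[4] = (3+4)%7 = 0 → [5, 6, 2, 4, 0, 3, 0, 6]
j=5: row[5] = (3+0)%7 = 3 → [5, 6, 2, 4, 0, 3, 0, 6]
j=6: row[6] = (0+3)%7 = 3 → [5, 6, 2, 4, 0, 3, 3, 6]
j=7: row[7] = (6+3)%7 = 2 → [5, 6, 2, 4, 0, 3, 3, 2]

2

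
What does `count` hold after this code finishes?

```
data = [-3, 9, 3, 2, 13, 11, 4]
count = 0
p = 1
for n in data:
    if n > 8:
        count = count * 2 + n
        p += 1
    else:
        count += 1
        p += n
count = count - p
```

80

n=-3: not >8, count = 0+1 = 1; p=-2
n=9: >8, count = 1*2+9 = 11; p=-1
n=3: not >8, count = 11+1 = 12; p=2
n=2: not >8, count = 12+1 = 13; p=4
n=13: >8, count = 13*2+13 = 39; p=5
n=11: >8, count = 39*2+11 = 89; p=6
n=4: not >8, count = 89+1 = 90; p=10
count-p = 90-10 = 80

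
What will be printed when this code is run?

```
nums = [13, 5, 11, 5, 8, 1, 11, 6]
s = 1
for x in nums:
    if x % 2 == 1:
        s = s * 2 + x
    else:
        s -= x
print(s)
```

643

x=13: odd, s = 1*2+13 = 15
x=5: odd, s = 15*2+5 = 35
x=11: odd, s = 35*2+11 = 81
x=5: odd, s = 81*2+5 = 167
x=8: not odd, s = 167-8 = 159
x=1: odd, s = 159*2+1 = 319
x=11: odd, s = 319*2+11 = 649
x=6: not odd, s = 649-6 = 643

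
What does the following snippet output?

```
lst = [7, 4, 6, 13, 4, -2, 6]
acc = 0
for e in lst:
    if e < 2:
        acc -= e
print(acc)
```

2

e=7: not <2
e=4: not <2
e=6: not <2
e=13: not <2
e=4: not <2
e=-2: <2, acc = 0-(-2) = 2
e=6: not <2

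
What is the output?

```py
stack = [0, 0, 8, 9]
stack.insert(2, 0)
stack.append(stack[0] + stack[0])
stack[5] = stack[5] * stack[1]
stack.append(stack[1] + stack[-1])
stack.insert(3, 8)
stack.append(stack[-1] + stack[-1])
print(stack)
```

[0, 0, 0, 8, 8, 9, 0, 0, 0]

insert 0 at 2 → [0, 0, 0, 8, 9]
append stack[0]+stack[0] = 0+0 = 0 → [0, 0, 0, 8, 9, 0]
stack[5] = stack[5]*stack[1] = 0*0 = 0 → [0, 0, 0, 8, 9, 0]
append stack[1]+stack[-1] = 0+0 = 0 → [0, 0, 0, 8, 9, 0, 0]
insert 8 at 3 → [0, 0, 0, 8, 8, 9, 0, 0]
append stack[-1]+stack[-1] = 0+0 = 0 → [0, 0, 0, 8, 8, 9, 0, 0, 0]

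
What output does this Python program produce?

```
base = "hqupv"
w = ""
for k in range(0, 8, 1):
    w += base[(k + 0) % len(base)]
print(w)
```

hqupvhqu

k=0: add base[0]='h' → 'h'
k=1: add base[1]='q' → 'hq'
k=2: add base[2]='u' → 'hqu'
k=3: add base[3]='p' → 'hqup'
k=4: add base[4]='v' → 'hqupv'
k=5: add base[0]='h' → 'hqupvh'
k=6: add base[1]='q' → 'hqupvhq'
k=7: add base[2]='u' → 'hqupvhqu'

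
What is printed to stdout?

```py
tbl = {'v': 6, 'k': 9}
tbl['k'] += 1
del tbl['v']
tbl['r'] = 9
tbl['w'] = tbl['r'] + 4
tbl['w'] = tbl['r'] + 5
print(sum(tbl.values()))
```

33

tbl['k'] = 9+1 = 10 → {'v': 6, 'k': 10}
del 'v' → {'k': 10}
tbl['r'] = 9 → {'k': 10, 'r': 9}
tbl['w'] = tbl['r']+4 = 13 → {'k': 10, 'r': 9, 'w': 13}
tbl['w'] = tbl['r']+5 = 14 → {'k': 10, 'r': 9, 'w': 14}
sum of values = 33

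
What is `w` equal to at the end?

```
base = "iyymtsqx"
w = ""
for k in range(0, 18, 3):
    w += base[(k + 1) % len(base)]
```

'ytxysi'

k=0: add base[1]='y' → 'y'
k=3: add base[4]='t' → 'yt'
k=6: add base[7]='x' → 'ytx'
k=9: add base[2]='y' → 'ytxy'
k=12: add base[5]='s' → 'ytxys'
k=15: add base[0]='i' → 'ytxysi'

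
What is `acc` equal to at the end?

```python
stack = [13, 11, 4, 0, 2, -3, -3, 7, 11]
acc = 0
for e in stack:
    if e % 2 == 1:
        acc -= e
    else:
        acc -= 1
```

e=13: odd, acc = 0-13 = -13
e=11: odd, acc = (-13)-11 = -24
e=4: not odd, acc = (-24)-1 = -25
e=0: not odd, acc = (-25)-1 = -26
e=2: not odd, acc = (-26)-1 = -27
e=-3: odd, acc = (-27)-(-3) = -24
e=-3: odd, acc = (-24)-(-3) = -21
e=7: odd, acc = (-21)-7 = -28
e=11: odd, acc = (-28)-11 = -39

-39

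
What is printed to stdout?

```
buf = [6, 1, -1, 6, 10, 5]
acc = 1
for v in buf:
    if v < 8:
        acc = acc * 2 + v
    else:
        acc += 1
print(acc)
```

v=6: <8, acc = 1*2+6 = 8
v=1: <8, acc = 8*2+1 = 17
v=-1: <8, acc = 17*2+(-1) = 33
v=6: <8, acc = 33*2+6 = 72
v=10: not <8, acc = 72+1 = 73
v=5: <8, acc = 73*2+5 = 151

151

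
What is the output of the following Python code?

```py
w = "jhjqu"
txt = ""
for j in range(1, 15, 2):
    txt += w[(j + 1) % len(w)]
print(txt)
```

j=1: add w[2]='j' → 'j'
j=3: add w[4]='u' → 'ju'
j=5: add w[1]='h' → 'juh'
j=7: add w[3]='q' → 'juhq'
j=9: add w[0]='j' → 'juhqj'
j=11: add w[2]='j' → 'juhqjj'
j=13: add w[4]='u' → 'juhqjju'

juhqjju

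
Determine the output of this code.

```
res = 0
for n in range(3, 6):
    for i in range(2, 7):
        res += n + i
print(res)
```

n=3,i=2: res = 0+5 = 5
n=3,i=3: res = 5+6 = 11
n=3,i=4: res = 11+7 = 18
n=3,i=5: res = 18+8 = 26
n=3,i=6: res = 26+9 = 35
n=4,i=2: res = 35+6 = 41
n=4,i=3: res = 41+7 = 48
n=4,i=4: res = 48+8 = 56
n=4,i=5: res = 56+9 = 65
n=4,i=6: res = 65+10 = 75
n=5,i=2: res = 75+7 = 82
n=5,i=3: res = 82+8 = 90
n=5,i=4: res = 90+9 = 99
n=5,i=5: res = 99+10 = 109
n=5,i=6: res = 109+11 = 120

120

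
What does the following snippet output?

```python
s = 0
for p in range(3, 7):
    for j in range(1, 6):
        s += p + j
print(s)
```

150

p=3,j=1: s = 0+4 = 4
p=3,j=2: s = 4+5 = 9
p=3,j=3: s = 9+6 = 15
p=3,j=4: s = 15+7 = 22
p=3,j=5: s = 22+8 = 30
p=4,j=1: s = 30+5 = 35
p=4,j=2: s = 35+6 = 41
p=4,j=3: s = 41+7 = 48
p=4,j=4: s = 48+8 = 56
p=4,j=5: s = 56+9 = 65
p=5,j=1: s = 65+6 = 71
p=5,j=2: s = 71+7 = 78
p=5,j=3: s = 78+8 = 86
p=5,j=4: s = 86+9 = 95
p=5,j=5: s = 95+10 = 105
p=6,j=1: s = 105+7 = 112
p=6,j=2: s = 112+8 = 120
p=6,j=3: s = 120+9 = 129
p=6,j=4: s = 129+10 = 139
p=6,j=5: s = 139+11 = 150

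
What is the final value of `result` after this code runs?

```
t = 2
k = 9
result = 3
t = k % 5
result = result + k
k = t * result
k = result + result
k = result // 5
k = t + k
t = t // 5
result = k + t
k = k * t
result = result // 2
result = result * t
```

t = 9%5 = 4
result = 3+9 = 12
k = 4*12 = 48
k = 12+12 = 24
k = 12//5 = 2
k = 4+2 = 6
t = 4//5 = 0
result = 6+0 = 6
k = 6*0 = 0
result = 6//2 = 3
result = 3*0 = 0

0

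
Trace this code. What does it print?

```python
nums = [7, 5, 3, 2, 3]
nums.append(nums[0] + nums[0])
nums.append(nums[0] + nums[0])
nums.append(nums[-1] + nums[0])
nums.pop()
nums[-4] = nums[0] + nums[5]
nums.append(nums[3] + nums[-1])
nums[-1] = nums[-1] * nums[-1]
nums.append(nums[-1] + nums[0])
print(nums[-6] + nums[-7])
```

append nums[0]+nums[0] = 7+7 = 14 → [7, 5, 3, 2, 3, 14]
append nums[0]+nums[0] = 7+7 = 14 → [7, 5, 3, 2, 3, 14, 14]
append nums[-1]+nums[0] = 14+7 = 21 → [7, 5, 3, 2, 3, 14, 14, 21]
pop() removes 21 → [7, 5, 3, 2, 3, 14, 14]
nums[-4] = nums[0]+nums[5] = 7+14 = 21 → [7, 5, 3, 21, 3, 14, 14]
append nums[3]+nums[-1] = 21+14 = 35 → [7, 5, 3, 21, 3, 14, 14, 35]
nums[-1] = nums[-1]*nums[-1] = 35*35 = 1225 → [7, 5, 3, 21, 3, 14, 14, 1225]
append nums[-1]+nums[0] = 1225+7 = 1232 → [7, 5, 3, 21, 3, 14, 14, 1225, 1232]
nums[-6]+nums[-7] = 21+3 = 24

24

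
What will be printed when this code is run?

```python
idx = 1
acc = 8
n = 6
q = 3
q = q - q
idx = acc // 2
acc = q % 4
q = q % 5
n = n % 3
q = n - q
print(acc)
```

0

q = 3-3 = 0
idx = 8//2 = 4
acc = 0%4 = 0
q = 0%5 = 0
n = 6%3 = 0
q = 0-0 = 0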